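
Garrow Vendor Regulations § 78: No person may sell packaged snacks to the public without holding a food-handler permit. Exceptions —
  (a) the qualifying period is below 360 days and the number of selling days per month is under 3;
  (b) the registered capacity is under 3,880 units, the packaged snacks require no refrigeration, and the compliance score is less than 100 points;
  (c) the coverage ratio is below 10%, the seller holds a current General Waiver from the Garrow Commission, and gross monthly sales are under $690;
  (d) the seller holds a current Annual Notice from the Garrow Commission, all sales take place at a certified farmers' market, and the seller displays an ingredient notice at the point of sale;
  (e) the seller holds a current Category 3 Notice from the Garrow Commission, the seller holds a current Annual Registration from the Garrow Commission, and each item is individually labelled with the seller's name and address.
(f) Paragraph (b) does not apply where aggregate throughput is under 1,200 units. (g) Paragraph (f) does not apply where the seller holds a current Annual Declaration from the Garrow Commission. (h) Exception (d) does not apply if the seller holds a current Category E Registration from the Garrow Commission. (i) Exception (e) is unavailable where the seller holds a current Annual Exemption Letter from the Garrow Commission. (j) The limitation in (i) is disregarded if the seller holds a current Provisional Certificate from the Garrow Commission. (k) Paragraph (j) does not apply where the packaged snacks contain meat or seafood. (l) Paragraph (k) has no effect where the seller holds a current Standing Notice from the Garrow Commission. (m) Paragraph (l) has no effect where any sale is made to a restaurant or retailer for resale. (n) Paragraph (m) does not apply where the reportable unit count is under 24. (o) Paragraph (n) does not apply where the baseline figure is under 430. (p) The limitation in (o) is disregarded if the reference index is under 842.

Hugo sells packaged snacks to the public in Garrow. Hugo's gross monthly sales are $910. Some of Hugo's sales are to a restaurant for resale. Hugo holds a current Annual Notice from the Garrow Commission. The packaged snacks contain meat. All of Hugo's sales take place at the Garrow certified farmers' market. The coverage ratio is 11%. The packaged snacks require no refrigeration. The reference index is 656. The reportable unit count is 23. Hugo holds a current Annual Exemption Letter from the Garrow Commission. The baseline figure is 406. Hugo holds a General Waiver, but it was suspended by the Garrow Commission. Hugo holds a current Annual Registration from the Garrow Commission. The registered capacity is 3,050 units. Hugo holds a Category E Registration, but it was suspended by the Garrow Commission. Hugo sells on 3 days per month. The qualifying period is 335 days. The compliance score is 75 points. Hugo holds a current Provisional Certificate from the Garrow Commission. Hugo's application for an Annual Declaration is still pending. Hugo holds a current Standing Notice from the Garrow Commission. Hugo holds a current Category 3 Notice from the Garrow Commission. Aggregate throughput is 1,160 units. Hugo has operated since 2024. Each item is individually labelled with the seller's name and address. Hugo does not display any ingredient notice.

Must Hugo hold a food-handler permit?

No — exception (e) applies; Hugo is not required to hold a food-handler permit.

Exception (a) fails — the number of selling days per month is 3, not under 3.
Exception (b): the registered capacity is 3,050 units, under the 3,880 units limit; the packaged snacks are shelf-stable; the compliance score is 75 points, less than the 100 points limit — every condition holds. However, paragraphs (f)–(g) must be considered: (f) operates — aggregate throughput is 1,160 units, under the 1,200 units limit. (g) is not engaged (no current Annual Declaration is held), so (f) stands. (b) is therefore removed.
Exception (c) fails — the coverage ratio is 11%, not below 10%.
Exception (d) does not apply: no ingredient notice is displayed.
Exception (e): a current Category 3 Notice is held; a current Annual Registration is held; items are individually labelled — every condition holds. Applying paragraphs (i)–(p): (i) is triggered (a current Annual Exemption Letter is held), but is displaced by (j): (j) operates against (i): a current Provisional Certificate is held. (k) is engaged (the packaged snacks contain meat), but yields to (l): (l) is engaged — a current Standing Notice is held. (m) operates (some sales are to a restaurant for resale), but is displaced by (n): (n) operates against (m): the reportable unit count is 23, under the 24 limit. (o) applies (the baseline figure is 406, under the 430 limit), but is displaced by (p): (p) operates against (o): the reference index is 656, under the 842 limit. (e) remains available.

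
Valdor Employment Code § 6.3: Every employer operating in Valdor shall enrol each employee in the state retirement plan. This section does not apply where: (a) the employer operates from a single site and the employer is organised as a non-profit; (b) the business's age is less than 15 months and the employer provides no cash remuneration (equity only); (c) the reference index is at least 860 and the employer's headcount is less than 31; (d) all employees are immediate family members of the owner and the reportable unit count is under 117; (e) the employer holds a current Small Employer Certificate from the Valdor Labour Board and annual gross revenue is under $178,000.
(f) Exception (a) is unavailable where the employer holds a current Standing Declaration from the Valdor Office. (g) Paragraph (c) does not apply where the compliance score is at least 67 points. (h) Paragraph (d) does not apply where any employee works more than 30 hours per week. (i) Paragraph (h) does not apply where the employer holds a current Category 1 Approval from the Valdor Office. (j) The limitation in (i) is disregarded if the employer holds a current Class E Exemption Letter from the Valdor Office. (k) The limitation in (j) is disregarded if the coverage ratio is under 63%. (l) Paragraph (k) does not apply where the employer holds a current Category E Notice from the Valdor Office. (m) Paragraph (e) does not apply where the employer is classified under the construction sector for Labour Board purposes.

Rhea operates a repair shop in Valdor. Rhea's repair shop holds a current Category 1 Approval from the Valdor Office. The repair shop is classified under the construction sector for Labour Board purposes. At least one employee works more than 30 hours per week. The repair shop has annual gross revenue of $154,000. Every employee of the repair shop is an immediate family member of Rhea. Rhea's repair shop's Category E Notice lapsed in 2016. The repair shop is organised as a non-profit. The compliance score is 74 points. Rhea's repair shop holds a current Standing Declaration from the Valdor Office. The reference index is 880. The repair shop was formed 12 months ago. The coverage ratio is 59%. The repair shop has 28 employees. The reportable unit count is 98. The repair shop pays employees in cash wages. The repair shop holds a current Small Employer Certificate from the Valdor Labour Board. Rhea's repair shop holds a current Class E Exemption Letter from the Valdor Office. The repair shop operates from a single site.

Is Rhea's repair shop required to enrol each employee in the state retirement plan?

No — exception (d) applies; Rhea's repair shop is not required to enrol each employee in the state retirement plan.

Exception (a)'s conditions are all satisfied: the employer operates from a single site; the employer is a non-profit. Turning to paragraph (f): (f) operates against (a): a current Standing Declaration is held. Exception (a) does not apply.
Exception (b) fails — employees are paid cash wages.
Exception (c)'s conditions are all satisfied: the reference index is 880, meeting the 860 threshold; the employer's headcount is 28, less than the 31 limit. However, paragraph (g) must be considered: (g) is engaged — the compliance score is 74 points, meeting the 67 points threshold. (c) is therefore removed.
Exception (d): every employee is an immediate family member; the reportable unit count is 98, under the 117 limit — every condition holds. Considering the limiting provisions: (h) applies (at least one employee exceeds 30 hours/week), but yields to (i): (i) operates against (h): a current Category 1 Approval is held. (j) applies (a current Class E Exemption Letter is held), but is itself disapplied by (k): (k) operates against (j): the coverage ratio is 59%, under the 63% limit. (l) is not triggered (there is no Category E Notice in force), so (k) stands. Exception (d) stands.
Exception (e)'s conditions are all satisfied: a current Small Employer Certificate is held; annual gross revenue is $154,000, under the $178,000 limit. But applying paragraph (m): (m) applies — the repair shop is classified under the construction sector. Exception (e) does not apply.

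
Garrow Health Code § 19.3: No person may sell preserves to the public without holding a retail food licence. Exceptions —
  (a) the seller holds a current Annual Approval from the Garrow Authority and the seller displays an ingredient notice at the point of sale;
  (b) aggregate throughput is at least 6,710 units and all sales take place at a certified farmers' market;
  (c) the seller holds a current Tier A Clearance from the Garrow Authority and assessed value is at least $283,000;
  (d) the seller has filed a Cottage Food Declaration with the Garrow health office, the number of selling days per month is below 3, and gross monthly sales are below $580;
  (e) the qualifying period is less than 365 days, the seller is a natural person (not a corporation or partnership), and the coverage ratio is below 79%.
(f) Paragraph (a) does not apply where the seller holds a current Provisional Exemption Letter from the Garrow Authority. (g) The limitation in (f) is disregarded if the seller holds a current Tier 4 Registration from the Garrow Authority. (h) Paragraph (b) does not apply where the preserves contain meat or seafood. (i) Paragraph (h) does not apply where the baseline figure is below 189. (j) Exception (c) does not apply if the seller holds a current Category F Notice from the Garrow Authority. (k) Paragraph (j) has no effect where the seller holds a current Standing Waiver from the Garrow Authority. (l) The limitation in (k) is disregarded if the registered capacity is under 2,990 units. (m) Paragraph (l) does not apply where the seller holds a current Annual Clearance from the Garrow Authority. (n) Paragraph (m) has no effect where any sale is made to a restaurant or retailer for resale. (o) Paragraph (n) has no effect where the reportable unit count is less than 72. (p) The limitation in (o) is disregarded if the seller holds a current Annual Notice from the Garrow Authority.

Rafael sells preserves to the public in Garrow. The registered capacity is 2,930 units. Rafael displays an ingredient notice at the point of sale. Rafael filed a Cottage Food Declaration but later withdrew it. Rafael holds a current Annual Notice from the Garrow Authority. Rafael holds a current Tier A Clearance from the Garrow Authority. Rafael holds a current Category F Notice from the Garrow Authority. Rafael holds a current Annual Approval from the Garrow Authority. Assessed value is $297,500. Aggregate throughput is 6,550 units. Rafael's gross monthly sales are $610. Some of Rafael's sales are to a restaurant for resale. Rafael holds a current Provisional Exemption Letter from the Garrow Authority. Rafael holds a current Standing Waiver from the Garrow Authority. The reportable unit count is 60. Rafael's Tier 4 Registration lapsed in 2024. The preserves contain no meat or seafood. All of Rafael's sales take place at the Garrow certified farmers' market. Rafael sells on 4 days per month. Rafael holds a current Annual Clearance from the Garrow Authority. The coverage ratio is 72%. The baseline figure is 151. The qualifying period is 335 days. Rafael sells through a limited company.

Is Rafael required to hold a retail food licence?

Exception (a)'s conditions are all satisfied: a current Annual Approval is held; an ingredient notice is displayed. But applying paragraphs (f)–(g): (f) is triggered — a current Provisional Exemption Letter is held. (g), which would lift (f), is inapplicable — there is no Tier 4 Registration in force. Exception (a) does not apply.
Exception (b) does not apply: aggregate throughput is 6,550 units, short of 6,710 units.
Exception (c): a current Tier A Clearance is held; assessed value is $297,500, meeting the $283,000 threshold — every condition holds. However, paragraphs (j)–(p) must be considered: (j) operates against (c): a current Category F Notice is held. (k) would limit (j) — a current Standing Waiver is held — but (l) sets (k) aside: (l) operates against (k): the registered capacity is 2,930 units, under the 2,990 units limit. (m) would limit (l) — a current Annual Clearance is held — but (n) sets (m) aside: (n) operates against (m): some sales are to a restaurant for resale. (o) is engaged (the reportable unit count is 60, less than the 72 limit), but is overridden by (p): (p) is engaged — a current Annual Notice is held. So (c) is unavailable.
Exception (d) requires that the seller has filed a Cottage Food Declaration with the Garrow health office; but the Cottage Food Declaration was withdrawn, so (d) is unavailable.
Exception (e) fails — the seller operates through a limited company.
None of the exceptions is available; § 19.3 applies in full.

Yes — Rafael must hold a retail food licence.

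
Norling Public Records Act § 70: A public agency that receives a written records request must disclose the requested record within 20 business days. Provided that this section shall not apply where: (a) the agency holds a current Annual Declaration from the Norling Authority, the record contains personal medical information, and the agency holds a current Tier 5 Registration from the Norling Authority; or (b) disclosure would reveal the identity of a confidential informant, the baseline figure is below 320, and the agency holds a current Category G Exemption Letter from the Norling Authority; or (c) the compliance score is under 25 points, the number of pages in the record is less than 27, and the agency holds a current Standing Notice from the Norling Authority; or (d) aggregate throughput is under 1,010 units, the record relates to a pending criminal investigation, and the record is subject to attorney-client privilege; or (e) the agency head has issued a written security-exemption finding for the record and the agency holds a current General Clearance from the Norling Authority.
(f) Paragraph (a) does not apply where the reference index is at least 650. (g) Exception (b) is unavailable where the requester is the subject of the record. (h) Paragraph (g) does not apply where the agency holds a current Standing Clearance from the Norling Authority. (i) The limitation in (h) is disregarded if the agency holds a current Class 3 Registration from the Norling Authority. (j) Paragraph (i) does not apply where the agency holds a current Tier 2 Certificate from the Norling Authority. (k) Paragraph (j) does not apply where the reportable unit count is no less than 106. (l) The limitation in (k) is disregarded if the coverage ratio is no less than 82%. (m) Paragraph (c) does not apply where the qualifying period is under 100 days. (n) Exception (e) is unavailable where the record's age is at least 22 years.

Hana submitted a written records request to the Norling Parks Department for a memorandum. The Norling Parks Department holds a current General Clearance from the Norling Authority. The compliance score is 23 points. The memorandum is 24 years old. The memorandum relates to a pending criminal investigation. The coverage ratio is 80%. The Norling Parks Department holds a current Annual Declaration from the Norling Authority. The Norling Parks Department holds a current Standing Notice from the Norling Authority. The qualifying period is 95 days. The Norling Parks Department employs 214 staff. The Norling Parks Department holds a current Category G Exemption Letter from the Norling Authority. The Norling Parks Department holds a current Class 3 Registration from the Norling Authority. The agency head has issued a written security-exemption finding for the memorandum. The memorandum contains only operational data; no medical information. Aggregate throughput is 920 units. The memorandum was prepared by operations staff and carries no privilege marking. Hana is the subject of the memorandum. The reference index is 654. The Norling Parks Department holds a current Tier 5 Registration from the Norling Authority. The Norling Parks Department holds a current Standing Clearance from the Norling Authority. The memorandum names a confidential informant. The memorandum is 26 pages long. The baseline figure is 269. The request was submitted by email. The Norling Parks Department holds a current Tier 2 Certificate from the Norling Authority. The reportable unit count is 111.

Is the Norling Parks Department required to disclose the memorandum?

Exception (a) fails — the memorandum contains only operational data.
Exception (b) is satisfied on its face — the memorandum names a confidential informant; the baseline figure is 269, below the 320 limit; a current Category G Exemption Letter is held. Turning to paragraphs (g)–(l): (g) operates — Hana is the subject of the memorandum. (h) applies (a current Standing Clearance is held), but is itself disapplied by (i): (i) operates against (h): a current Class 3 Registration is held. (j) operates (a current Tier 2 Certificate is held), but yields to (k): (k) is engaged — the reportable unit count is 111, meeting the 106 threshold. (l), which would lift (k), is not engaged — the coverage ratio is 80%, short of 82%. (b) is therefore removed.
All of (c)'s requirements are met (the compliance score is 23 points, under the 25 points limit; the number of pages in the record is 26, less than the 27 limit; a current Standing Notice is held). But: (m) is engaged — the qualifying period is 95 days, under the 100 days limit. Exception (c) does not apply.
Exception (d) requires that the record is subject to attorney-client privilege; but the memorandum carries no privilege marking, so (d) is unavailable.
Exception (e)'s conditions are all satisfied: a written security-exemption finding has been issued; a current General Clearance is held. But: (n) operates — the record's age is 24 years, meeting the 22 years threshold. (e) is therefore removed.
Every exception is unavailable, so the rule governs.

Yes — the Norling Parks Department must disclose the memorandum.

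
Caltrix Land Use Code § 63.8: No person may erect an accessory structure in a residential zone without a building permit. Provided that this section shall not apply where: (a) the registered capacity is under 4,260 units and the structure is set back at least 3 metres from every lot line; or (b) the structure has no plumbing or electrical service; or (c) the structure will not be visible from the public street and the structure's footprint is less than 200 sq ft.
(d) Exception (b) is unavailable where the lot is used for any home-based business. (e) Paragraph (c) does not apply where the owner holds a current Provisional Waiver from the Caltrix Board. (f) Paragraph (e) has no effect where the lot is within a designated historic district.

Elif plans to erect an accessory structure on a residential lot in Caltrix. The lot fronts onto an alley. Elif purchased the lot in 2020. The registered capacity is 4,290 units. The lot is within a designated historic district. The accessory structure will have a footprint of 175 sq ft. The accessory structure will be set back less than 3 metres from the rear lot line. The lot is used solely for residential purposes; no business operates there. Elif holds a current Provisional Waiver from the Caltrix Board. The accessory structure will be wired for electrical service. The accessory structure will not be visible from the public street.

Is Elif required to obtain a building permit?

Exception (a) requires that the registered capacity is under 4,260 units; but the registered capacity is 4,290 units, not under 4,260 units, so (a) is unavailable.
Exception (b) fails — electrical service is planned.
Exception (c): the structure will not be visible from the street; the structure's footprint is 175 sq ft, less than the 200 sq ft limit — every condition holds. Under paragraphs (e)–(f): (e) is triggered (a current Provisional Waiver is held), but is set aside by (f): (f) applies — the lot is in a historic district. Exception (c) stands.

No — exception (c) applies; Elif does not need a building permit.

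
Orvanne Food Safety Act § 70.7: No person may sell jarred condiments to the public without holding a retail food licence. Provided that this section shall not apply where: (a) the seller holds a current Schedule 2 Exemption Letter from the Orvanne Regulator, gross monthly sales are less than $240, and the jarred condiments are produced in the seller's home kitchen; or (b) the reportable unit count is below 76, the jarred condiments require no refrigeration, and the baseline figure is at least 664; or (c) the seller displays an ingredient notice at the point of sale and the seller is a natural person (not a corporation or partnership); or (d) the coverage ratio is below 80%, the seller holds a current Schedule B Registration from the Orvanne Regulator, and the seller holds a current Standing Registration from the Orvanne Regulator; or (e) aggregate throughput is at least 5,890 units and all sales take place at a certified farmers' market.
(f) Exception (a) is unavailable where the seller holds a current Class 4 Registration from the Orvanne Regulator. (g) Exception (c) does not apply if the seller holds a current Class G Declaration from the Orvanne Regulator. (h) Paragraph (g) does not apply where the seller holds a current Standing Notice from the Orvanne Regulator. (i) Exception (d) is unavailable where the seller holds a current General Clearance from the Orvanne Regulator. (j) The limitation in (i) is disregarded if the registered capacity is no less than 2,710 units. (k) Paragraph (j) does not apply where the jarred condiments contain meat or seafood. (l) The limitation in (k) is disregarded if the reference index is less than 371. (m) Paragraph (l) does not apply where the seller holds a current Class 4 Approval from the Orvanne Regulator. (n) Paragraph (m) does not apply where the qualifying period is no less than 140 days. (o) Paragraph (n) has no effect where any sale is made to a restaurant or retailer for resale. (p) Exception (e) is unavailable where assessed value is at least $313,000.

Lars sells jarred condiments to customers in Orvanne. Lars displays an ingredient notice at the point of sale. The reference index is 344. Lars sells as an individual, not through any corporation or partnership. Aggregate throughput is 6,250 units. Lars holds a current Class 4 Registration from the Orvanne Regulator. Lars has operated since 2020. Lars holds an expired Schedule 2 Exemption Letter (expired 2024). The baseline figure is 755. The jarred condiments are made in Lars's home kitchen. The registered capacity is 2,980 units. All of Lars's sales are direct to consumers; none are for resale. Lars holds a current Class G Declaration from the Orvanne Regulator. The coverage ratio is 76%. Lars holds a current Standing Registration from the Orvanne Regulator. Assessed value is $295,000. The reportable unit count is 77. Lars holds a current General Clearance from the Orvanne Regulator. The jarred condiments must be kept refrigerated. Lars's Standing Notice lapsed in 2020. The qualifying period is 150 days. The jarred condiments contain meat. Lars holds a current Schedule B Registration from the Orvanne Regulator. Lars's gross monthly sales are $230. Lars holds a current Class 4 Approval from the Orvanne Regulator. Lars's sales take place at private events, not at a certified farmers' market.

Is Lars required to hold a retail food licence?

No — exception (d) applies; Lars is not required to hold a retail food licence.

Exception (a) does not apply: the Schedule 2 Exemption Letter is not current.
Exception (b) does not apply: the reportable unit count is 77, not below 76.
All of (c)'s requirements are met (an ingredient notice is displayed; the seller is a natural person). Turning to paragraphs (g)–(h): (g) operates against (c): a current Class G Declaration is held. (h), which would lift (g), does not operate here — no current Standing Notice is held. (c) is therefore removed.
Exception (d)'s conditions are all satisfied: the coverage ratio is 76%, below the 80% limit; a current Schedule B Registration is held; a current Standing Registration is held. Applying paragraphs (i)–(o): (i) would limit (d) — a current General Clearance is held — but (j) sets (i) aside: (j) operates against (i): the registered capacity is 2,980 units, meeting the 2,710 units threshold. (k) would limit (j) — the jarred condiments contain meat — but (l) sets (k) aside: (l) operates against (k): the reference index is 344, less than the 371 limit. (m) is triggered (a current Class 4 Approval is held), but is itself disapplied by (n): (n) applies — the qualifying period is 150 days, meeting the 140 days threshold. (o), which would lift (n), is not triggered — no sales are for resale. So (d) applies.
Exception (e) fails — sales are at private events, not a certified farmers' market.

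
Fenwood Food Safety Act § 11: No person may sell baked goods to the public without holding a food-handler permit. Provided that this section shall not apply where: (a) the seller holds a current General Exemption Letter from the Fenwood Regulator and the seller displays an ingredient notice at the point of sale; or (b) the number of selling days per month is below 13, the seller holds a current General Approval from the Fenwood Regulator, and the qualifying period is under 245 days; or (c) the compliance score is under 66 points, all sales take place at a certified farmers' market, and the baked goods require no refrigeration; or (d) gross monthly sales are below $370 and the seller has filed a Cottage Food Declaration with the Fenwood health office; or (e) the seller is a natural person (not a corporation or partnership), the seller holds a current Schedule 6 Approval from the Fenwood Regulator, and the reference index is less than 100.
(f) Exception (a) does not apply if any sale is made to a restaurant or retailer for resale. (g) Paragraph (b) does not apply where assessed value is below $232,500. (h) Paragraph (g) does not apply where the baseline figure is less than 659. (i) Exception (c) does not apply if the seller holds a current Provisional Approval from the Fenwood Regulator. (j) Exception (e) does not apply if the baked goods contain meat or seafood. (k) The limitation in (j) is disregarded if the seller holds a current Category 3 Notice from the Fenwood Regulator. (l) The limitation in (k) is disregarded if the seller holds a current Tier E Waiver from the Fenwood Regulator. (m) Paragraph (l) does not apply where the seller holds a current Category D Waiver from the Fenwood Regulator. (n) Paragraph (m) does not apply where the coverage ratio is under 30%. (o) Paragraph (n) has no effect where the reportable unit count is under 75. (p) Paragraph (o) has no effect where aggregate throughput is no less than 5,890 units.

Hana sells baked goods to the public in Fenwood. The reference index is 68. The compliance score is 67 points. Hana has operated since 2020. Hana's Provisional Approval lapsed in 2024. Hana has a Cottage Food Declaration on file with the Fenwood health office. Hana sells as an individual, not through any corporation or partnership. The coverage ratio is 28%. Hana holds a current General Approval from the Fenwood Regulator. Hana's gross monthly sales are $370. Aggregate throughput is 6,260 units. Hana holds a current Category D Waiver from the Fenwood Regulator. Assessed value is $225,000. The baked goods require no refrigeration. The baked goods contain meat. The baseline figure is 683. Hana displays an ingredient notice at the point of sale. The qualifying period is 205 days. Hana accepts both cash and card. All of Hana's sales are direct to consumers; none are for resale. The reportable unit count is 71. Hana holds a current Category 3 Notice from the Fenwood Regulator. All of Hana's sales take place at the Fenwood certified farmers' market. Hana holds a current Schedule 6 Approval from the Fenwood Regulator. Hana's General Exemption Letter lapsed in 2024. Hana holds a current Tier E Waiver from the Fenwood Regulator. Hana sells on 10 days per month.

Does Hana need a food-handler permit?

Yes — Hana must hold a food-handler permit.

Exception (a) does not apply: the General Exemption Letter is not current.
Exception (b) is satisfied on its face — the number of selling days per month is 10, below the 13 limit; a current General Approval is held; the qualifying period is 205 days, under the 245 days limit. But: (g) is engaged — assessed value is $225,000, below the $232,500 limit. (h), which would lift (g), is inapplicable — the baseline figure is 683, not less than 659. Exception (b) does not apply.
Exception (c) does not apply: the compliance score is 67 points, not under 66 points.
Exception (d) does not apply: gross monthly sales are $370, not below $370.
Exception (e)'s conditions are all satisfied: the seller is a natural person; a current Schedule 6 Approval is held; the reference index is 68, less than the 100 limit. However, paragraphs (j)–(p) must be considered: (j) is triggered — the baked goods contain meat. (k) applies (a current Category 3 Notice is held), but is itself disapplied by (l): (l) operates against (k): a current Tier E Waiver is held. (m) would limit (l) — a current Category D Waiver is held — but (n) sets (m) aside: (n) operates against (m): the coverage ratio is 28%, under the 30% limit. (o) would limit (n) — the reportable unit count is 71, under the 75 limit — but (p) sets (o) aside: (p) operates against (o): aggregate throughput is 6,260 units, meeting the 5,890 units threshold. Exception (e) does not apply.
None of the exceptions is available; § 11 applies in full.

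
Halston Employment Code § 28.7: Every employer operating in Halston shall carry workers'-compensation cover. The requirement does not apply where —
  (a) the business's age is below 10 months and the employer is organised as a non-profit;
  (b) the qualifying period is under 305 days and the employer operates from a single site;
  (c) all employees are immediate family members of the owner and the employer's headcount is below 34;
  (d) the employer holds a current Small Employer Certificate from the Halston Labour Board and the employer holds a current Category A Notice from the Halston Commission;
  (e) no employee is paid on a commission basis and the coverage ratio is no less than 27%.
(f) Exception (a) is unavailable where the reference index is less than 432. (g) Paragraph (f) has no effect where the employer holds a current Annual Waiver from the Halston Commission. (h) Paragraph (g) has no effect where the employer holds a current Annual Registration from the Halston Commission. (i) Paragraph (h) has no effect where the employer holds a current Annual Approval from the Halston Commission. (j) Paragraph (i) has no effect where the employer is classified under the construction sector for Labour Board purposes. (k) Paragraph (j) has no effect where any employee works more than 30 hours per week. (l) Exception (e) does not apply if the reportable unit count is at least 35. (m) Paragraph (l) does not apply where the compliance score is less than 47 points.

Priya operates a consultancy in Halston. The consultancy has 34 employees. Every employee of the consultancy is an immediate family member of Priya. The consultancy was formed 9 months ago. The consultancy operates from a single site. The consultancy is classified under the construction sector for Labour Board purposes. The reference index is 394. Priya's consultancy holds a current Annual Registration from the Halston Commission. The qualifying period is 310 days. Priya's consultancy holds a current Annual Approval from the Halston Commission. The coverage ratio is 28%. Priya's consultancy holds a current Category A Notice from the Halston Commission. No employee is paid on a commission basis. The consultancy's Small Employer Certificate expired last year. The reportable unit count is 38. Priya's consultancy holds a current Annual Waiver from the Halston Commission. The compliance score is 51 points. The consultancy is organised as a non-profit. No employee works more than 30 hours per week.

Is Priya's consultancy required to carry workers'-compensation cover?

Exception (a): the business's age is 9 months, below the 10 months limit; the employer is a non-profit — every condition holds. However, paragraphs (f)–(k) must be considered: (f) is engaged — the reference index is 394, less than the 432 limit. (g) applies (a current Annual Waiver is held), but is displaced by (h): (h) is engaged — a current Annual Registration is held. (i) would limit (h) — a current Annual Approval is held — but (j) sets (i) aside: (j) applies — the consultancy is classified under the construction sector. (k), which would lift (j), is not triggered — no employee exceeds 30 hours/week. (a) is therefore removed.
Exception (b) does not apply: the qualifying period is 310 days, not under 305 days.
Exception (c) requires that the employer's headcount is below 34; but the employer's headcount is 34, not below 34, so (c) is unavailable.
Exception (d) requires that the employer holds a current Small Employer Certificate from the Halston Labour Board; but the Small Employer Certificate has expired, so (d) is unavailable.
Exception (e): no employee is paid on commission; the coverage ratio is 28%, meeting the 27% threshold — every condition holds. However, paragraphs (l)–(m) must be considered: (l) is engaged — the reportable unit count is 38, meeting the 35 threshold. (m), which would lift (l), is not triggered — the compliance score is 51 points, not less than 47 points. (e) is therefore removed.
No exception displaces § 28.7.

Yes — Priya's consultancy must carry workers'-compensation cover.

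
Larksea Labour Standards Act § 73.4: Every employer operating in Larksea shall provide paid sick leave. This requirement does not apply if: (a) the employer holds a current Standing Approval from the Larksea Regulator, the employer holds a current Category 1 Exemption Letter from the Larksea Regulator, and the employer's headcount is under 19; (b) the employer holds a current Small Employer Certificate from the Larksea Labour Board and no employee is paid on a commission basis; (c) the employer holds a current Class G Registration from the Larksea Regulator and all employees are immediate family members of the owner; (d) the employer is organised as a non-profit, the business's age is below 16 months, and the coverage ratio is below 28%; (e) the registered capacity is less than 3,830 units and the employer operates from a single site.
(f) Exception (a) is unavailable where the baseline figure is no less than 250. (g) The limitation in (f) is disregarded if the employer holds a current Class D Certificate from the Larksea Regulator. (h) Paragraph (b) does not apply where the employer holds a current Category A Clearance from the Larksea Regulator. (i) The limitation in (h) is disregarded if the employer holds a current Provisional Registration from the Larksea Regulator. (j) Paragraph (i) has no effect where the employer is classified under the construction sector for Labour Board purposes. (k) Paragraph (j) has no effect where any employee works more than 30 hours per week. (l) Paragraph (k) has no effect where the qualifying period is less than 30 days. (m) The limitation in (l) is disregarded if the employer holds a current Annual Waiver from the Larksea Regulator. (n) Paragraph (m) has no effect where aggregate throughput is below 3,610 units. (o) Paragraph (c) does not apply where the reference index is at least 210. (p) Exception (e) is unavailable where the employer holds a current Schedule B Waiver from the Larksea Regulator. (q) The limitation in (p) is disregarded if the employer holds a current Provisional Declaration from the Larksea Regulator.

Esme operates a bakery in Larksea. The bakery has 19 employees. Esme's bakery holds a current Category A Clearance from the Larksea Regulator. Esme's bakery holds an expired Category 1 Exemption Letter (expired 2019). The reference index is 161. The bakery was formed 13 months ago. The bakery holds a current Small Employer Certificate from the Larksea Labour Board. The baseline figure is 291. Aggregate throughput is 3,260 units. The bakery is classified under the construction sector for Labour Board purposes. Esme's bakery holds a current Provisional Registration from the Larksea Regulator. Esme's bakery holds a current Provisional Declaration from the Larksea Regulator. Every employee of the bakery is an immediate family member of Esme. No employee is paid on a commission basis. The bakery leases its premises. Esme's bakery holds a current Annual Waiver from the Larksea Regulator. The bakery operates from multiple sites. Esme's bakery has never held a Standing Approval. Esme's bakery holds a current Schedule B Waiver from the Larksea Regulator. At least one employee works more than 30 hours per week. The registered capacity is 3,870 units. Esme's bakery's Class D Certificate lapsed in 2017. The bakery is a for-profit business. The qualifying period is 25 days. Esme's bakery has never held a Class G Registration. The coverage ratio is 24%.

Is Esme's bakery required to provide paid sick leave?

Exception (a) fails — the Standing Approval is not current.
Exception (b) is satisfied on its face — a current Small Employer Certificate is held; no employee is paid on commission. Turning to paragraphs (h)–(n): (h) operates against (b): a current Category A Clearance is held. (i) is triggered (a current Provisional Registration is held), but yields to (j): (j) operates against (i): the bakery is classified under the construction sector. (k) applies (at least one employee exceeds 30 hours/week), but is set aside by (l): (l) operates — the qualifying period is 25 days, less than the 30 days limit. (m) operates (a current Annual Waiver is held), but is overridden by (n): (n) operates — aggregate throughput is 3,260 units, below the 3,610 units limit. (b) is therefore removed.
Exception (c) does not apply: there is no Class G Registration in force.
Exception (d) does not apply: the employer is for-profit.
Exception (e) fails — the registered capacity is 3,870 units, not less than 3,830 units.
None of the exceptions is available; § 73.4 applies in full.

Yes — Esme's bakery must provide paid sick leave.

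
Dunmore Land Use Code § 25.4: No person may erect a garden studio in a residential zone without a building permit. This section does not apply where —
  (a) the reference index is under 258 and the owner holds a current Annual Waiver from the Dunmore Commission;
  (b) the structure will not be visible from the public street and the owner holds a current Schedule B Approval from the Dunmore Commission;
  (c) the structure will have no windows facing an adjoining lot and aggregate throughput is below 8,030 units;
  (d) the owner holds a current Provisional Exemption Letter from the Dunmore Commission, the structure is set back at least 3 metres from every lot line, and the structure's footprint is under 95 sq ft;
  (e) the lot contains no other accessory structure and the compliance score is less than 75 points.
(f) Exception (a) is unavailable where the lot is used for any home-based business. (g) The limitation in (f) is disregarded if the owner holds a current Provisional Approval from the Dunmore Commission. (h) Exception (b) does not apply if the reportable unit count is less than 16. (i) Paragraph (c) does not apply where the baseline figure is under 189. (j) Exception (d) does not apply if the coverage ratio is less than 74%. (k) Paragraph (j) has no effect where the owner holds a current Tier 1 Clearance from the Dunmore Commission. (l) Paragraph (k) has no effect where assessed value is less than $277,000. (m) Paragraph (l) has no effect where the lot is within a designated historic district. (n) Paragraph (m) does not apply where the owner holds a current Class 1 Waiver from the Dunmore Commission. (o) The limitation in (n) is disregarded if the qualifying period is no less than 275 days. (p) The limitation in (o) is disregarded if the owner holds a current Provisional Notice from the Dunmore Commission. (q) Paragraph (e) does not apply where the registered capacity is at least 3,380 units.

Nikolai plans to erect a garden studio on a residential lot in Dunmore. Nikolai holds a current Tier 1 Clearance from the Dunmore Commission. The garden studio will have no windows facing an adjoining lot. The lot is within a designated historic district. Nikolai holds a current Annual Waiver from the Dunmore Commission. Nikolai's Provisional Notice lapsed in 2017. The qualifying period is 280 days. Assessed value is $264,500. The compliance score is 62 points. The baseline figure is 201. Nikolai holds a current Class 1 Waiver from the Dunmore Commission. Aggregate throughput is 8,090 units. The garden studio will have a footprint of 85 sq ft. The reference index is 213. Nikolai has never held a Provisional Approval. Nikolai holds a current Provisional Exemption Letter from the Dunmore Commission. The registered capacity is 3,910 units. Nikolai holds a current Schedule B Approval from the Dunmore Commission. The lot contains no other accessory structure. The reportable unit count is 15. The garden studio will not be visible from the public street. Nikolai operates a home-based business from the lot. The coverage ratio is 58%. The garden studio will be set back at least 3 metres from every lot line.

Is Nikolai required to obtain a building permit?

No — exception (d) applies; Nikolai does not need a building permit.

Exception (a): the reference index is 213, under the 258 limit; a current Annual Waiver is held — every condition holds. Turning to paragraphs (f)–(g): (f) operates against (a): a home-based business operates on the lot. (g) does not operate here (there is no Provisional Approval in force), so (f) stands. So (a) is unavailable.
Exception (b): the structure will not be visible from the street; a current Schedule B Approval is held — every condition holds. However, paragraph (h) must be considered: (h) is engaged — the reportable unit count is 15, less than the 16 limit. Exception (b) does not apply.
Exception (c) requires that aggregate throughput is below 8,030 units; but aggregate throughput is 8,090 units, not below 8,030 units, so (c) is unavailable.
Exception (d): a current Provisional Exemption Letter is held; the setback is at least 3 m on every side; the structure's footprint is 85 sq ft, under the 95 sq ft limit — every condition holds. Applying paragraphs (j)–(p): (j) is triggered (the coverage ratio is 58%, less than the 74% limit), but yields to (k): (k) operates — a current Tier 1 Clearance is held. (l) would limit (k) — assessed value is $264,500, less than the $277,000 limit — but (m) sets (l) aside: (m) operates — the lot is in a historic district. (n) operates (a current Class 1 Waiver is held), but yields to (o): (o) operates against (n): the qualifying period is 280 days, meeting the 275 days threshold. (p) is not engaged (the Provisional Notice is not current), so (o) stands. So (d) applies.
Exception (e)'s conditions are all satisfied: the lot has no other accessory structure; the compliance score is 62 points, less than the 75 points limit. However, paragraph (q) must be considered: (q) operates against (e): the registered capacity is 3,910 units, meeting the 3,380 units threshold. So (e) is unavailable.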